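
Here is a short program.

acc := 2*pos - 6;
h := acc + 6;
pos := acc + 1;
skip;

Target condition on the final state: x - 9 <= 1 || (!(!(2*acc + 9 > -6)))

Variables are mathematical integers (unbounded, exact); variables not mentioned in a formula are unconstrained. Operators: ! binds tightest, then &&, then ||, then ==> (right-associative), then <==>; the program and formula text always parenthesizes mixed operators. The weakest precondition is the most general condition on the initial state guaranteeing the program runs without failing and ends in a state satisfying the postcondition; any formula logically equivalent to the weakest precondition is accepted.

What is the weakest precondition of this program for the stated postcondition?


Working backward. After the program, the postcondition x - 9 <= 1 || (!(!(2*acc + 9 > -6))) must hold; in canonical form it is x <= 10 || 2*acc > -15.
Before skip: x <= 10 || 2*acc > -15
Before pos := acc + 1: x <= 10 || 2*acc > -15
Before h := acc + 6: x <= 10 || 2*acc > -15
Before acc := 2*pos - 6: x <= 10 || 4*pos > -3
Answer: WP = x <= 10 || 4*pos > -3


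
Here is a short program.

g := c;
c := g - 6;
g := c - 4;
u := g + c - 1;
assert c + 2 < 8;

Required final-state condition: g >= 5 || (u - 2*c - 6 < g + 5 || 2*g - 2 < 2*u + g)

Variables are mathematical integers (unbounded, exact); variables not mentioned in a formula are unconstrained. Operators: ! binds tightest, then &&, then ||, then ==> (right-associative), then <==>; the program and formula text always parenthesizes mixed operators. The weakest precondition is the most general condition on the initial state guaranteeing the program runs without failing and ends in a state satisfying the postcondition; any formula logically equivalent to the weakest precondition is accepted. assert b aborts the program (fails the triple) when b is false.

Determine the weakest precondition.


Working backward. After the program, the postcondition g >= 5 || (u - 2*c - 6 < g + 5 || 2*g - 2 < 2*u + g) must hold; in canonical form it is g >= 5 || u < 2*c + g + 11 || g < 2*u + 2.
Before assert c + 2 < 8: c < 6 && (g >= 5 || u < 2*c + g + 11 || g < 2*u + 2)
Before u := g + c - 1: c < 6 && (g >= 5 || c > -12 || 2*c + g > 0)
Before g := c - 4: c < 6 && (c >= 9 || c > -12 || 3*c > 4)
Before c := g - 6: g < 12 && (g >= 15 || g > -6 || 3*g > 22)
Before g := c: c < 12 && (c >= 15 || c > -6 || 3*c > 22)
Answer: WP = c < 12 && (c >= 15 || c > -6 || 3*c > 22)


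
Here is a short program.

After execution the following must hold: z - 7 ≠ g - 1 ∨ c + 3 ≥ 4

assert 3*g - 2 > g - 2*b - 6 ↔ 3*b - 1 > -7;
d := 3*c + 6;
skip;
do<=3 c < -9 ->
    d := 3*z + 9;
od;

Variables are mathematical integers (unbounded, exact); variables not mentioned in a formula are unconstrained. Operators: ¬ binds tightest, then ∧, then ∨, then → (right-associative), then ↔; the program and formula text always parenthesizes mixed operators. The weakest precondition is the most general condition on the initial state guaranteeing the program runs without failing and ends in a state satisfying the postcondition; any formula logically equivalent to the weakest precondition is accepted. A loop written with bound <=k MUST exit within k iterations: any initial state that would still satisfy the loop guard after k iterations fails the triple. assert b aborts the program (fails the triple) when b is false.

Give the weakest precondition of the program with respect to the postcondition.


Working backward. After the program, the postcondition z - 7 ≠ g - 1 ∨ c + 3 ≥ 4 must hold; in canonical form it is z ≠ g + 6 ∨ c ≥ 1.
Before the loop (bound <=3), unroll the exhaustion recursion (WP_0 = exit-now case; WP_j = one more guarded iteration, up to j = 3):
  WP_0: (¬(c < -9)) ∧ (z ≠ g + 6 ∨ c ≥ 1)
  WP_1: (c < -9 → ((¬(c < -9)) ∧ (z ≠ g + 6 ∨ c ≥ 1))) ∧ ((¬(c < -9)) → (z ≠ g + 6 ∨ c ≥ 1))
  WP_2: (c < -9 → ((c < -9 → ((¬(c < -9)) ∧ (z ≠ g + 6 ∨ c ≥ 1))) ∧ ((¬(c < -9)) → (z ≠ g + 6 ∨ c ≥ 1)))) ∧ ((¬(c < -9)) → (z ≠ g + 6 ∨ c ≥ 1))
  WP_3: (c < -9 → ((c < -9 → ((c < -9 → ((¬(c < -9)) ∧ (z ≠ g + 6 ∨ c ≥ 1))) ∧ ((¬(c < -9)) → (z ≠ g + 6 ∨ c ≥ 1)))) ∧ ((¬(c < -9)) → (z ≠ g + 6 ∨ c ≥ 1)))) ∧ ((¬(c < -9)) → (z ≠ g + 6 ∨ c ≥ 1))
So before the loop: (c < -9 → ((c < -9 → ((c < -9 → ((¬(c < -9)) ∧ (z ≠ g + 6 ∨ c ≥ 1))) ∧ ((¬(c < -9)) → (z ≠ g + 6 ∨ c ≥ 1)))) ∧ ((¬(c < -9)) → (z ≠ g + 6 ∨ c ≥ 1)))) ∧ ((¬(c < -9)) → (z ≠ g + 6 ∨ c ≥ 1))
Before skip: (c < -9 → ((c < -9 → ((c < -9 → ((¬(c < -9)) ∧ (z ≠ g + 6 ∨ c ≥ 1))) ∧ ((¬(c < -9)) → (z ≠ g + 6 ∨ c ≥ 1)))) ∧ ((¬(c < -9)) → (z ≠ g + 6 ∨ c ≥ 1)))) ∧ ((¬(c < -9)) → (z ≠ g + 6 ∨ c ≥ 1))
Before d := 3*c + 6: (c < -9 → ((c < -9 → ((c < -9 → ((¬(c < -9)) ∧ (z ≠ g + 6 ∨ c ≥ 1))) ∧ ((¬(c < -9)) → (z ≠ g + 6 ∨ c ≥ 1)))) ∧ ((¬(c < -9)) → (z ≠ g + 6 ∨ c ≥ 1)))) ∧ ((¬(c < -9)) → (z ≠ g + 6 ∨ c ≥ 1))
Before assert 3*g - 2 > g - 2*b - 6 ↔ 3*b - 1 > -7: (2*b + 2*g > -4 ↔ 3*b > -6) ∧ (c < -9 → ((c < -9 → ((c < -9 → ((¬(c < -9)) ∧ (z ≠ g + 6 ∨ c ≥ 1))) ∧ ((¬(c < -9)) → (z ≠ g + 6 ∨ c ≥ 1)))) ∧ ((¬(c < -9)) → (z ≠ g + 6 ∨ c ≥ 1)))) ∧ ((¬(c < -9)) → (z ≠ g + 6 ∨ c ≥ 1))
Answer: WP = (2*b + 2*g > -4 ↔ 3*b > -6) ∧ (c < -9 → ((c < -9 → ((c < -9 → ((¬(c < -9)) ∧ (z ≠ g + 6 ∨ c ≥ 1))) ∧ ((¬(c < -9)) → (z ≠ g + 6 ∨ c ≥ 1)))) ∧ ((¬(c < -9)) → (z ≠ g + 6 ∨ c ≥ 1)))) ∧ ((¬(c < -9)) → (z ≠ g + 6 ∨ c ≥ 1))


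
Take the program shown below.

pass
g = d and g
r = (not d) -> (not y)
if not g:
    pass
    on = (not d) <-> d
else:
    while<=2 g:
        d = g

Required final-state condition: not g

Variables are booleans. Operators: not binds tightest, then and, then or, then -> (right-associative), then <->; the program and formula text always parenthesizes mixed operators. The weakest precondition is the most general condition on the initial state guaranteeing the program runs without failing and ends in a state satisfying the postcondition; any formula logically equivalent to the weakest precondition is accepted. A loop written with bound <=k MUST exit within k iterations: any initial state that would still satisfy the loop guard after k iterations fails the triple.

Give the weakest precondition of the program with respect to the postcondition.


Working backward. After the program, not g must hold.
Then branch requires not g; else branch requires g -> (g -> (not g)).
Before the if: g -> (g -> (g -> (not g)))
Before r := (not d) -> (not y): g -> (g -> (g -> (not g)))
Before g := d and g: (d and g) -> ((d and g) -> ((d and g) -> (not (d and g))))
Before skip: (d and g) -> ((d and g) -> ((d and g) -> (not (d and g))))
Answer: WP = (d and g) -> ((d and g) -> ((d and g) -> (not (d and g))))


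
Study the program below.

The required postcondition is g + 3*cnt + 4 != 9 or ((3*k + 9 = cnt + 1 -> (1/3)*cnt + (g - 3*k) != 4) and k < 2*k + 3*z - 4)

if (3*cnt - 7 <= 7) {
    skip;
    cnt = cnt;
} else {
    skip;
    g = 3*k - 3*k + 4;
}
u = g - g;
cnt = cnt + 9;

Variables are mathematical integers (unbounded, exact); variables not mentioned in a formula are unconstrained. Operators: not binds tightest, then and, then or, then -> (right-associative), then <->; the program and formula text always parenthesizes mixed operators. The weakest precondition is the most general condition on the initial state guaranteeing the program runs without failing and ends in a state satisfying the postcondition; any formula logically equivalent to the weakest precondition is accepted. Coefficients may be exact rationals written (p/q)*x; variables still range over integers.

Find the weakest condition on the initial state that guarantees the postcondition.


Working backward. After the program, the postcondition g + 3*cnt + 4 != 9 or ((3*k + 9 = cnt + 1 -> (1/3)*cnt + (g - 3*k) != 4) and k < 2*k + 3*z - 4) must hold; in canonical form it is 3*cnt + g != 5 or ((3*k = cnt - 8 -> (1/3)*cnt + g != 3*k + 4) and k + 3*z > 4).
Before cnt := cnt + 9: 3*cnt + g != -22 or ((3*k = cnt + 1 -> (1/3)*cnt + g != 3*k + 1) and k + 3*z > 4)
Before u := g - g: 3*cnt + g != -22 or ((3*k = cnt + 1 -> (1/3)*cnt + g != 3*k + 1) and k + 3*z > 4)
Then branch requires 3*cnt + g != -22 or ((3*k = cnt + 1 -> (1/3)*cnt + g != 3*k + 1) and k + 3*z > 4); else branch requires 3*cnt != -26 or ((3*k = cnt + 1 -> (1/3)*cnt != 3*k - 3) and k + 3*z > 4).
Before the if: (3*cnt <= 14 -> (3*cnt + g != -22 or ((3*k = cnt + 1 -> (1/3)*cnt + g != 3*k + 1) and k + 3*z > 4))) and ((not (3*cnt <= 14)) -> (3*cnt != -26 or ((3*k = cnt + 1 -> (1/3)*cnt != 3*k - 3) and k + 3*z > 4)))
Answer: WP = (3*cnt <= 14 -> (3*cnt + g != -22 or ((3*k = cnt + 1 -> (1/3)*cnt + g != 3*k + 1) and k + 3*z > 4))) and ((not (3*cnt <= 14)) -> (3*cnt != -26 or ((3*k = cnt + 1 -> (1/3)*cnt != 3*k - 3) and k + 3*z > 4)))


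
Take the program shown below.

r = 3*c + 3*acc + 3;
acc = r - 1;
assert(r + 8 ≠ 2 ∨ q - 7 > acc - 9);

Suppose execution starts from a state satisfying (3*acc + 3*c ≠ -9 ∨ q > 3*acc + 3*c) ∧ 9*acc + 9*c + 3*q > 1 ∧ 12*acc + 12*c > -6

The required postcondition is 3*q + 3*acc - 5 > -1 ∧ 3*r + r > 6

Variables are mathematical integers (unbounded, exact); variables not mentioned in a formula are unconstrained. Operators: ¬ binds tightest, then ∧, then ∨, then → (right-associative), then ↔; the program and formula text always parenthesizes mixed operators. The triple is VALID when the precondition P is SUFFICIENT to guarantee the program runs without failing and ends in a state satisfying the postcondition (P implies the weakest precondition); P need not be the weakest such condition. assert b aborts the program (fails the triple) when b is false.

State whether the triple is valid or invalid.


Working backward. After the program, the postcondition 3*q + 3*acc - 5 > -1 ∧ 3*r + r > 6 must hold; in canonical form it is 3*acc + 3*q > 4 ∧ 4*r > 6.
Before assert r + 8 ≠ 2 ∨ q - 7 > acc - 9: (r ≠ -6 ∨ q > acc - 2) ∧ 3*acc + 3*q > 4 ∧ 4*r > 6
Before acc := r - 1: (r ≠ -6 ∨ q > r - 3) ∧ 3*q + 3*r > 7 ∧ 4*r > 6
Before r := 3*c + 3*acc + 3: (3*acc + 3*c ≠ -9 ∨ q > 3*acc + 3*c) ∧ 9*acc + 9*c + 3*q > -2 ∧ 12*acc + 12*c > -6
The weakest precondition is (3*acc + 3*c ≠ -9 ∨ q > 3*acc + 3*c) ∧ 9*acc + 9*c + 3*q > -2 ∧ 12*acc + 12*c > -6.
Check whether (3*acc + 3*c ≠ -9 ∨ q > 3*acc + 3*c) ∧ 9*acc + 9*c + 3*q > 1 ∧ 12*acc + 12*c > -6 implies it.
Every state satisfying the precondition satisfies the weakest precondition: the implication holds.
Answer: valid


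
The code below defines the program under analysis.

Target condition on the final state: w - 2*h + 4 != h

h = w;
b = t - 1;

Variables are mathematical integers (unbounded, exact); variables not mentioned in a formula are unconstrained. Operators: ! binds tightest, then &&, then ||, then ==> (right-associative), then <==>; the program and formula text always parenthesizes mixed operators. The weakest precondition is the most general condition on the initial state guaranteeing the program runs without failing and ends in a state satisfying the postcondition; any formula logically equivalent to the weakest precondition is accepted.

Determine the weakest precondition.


Working backward. After the program, the postcondition w - 2*h + 4 != h must hold; in canonical form it is w != 3*h - 4.
Before b := t - 1: w != 3*h - 4
Before h := w: 2*w != 4
Answer: WP = 2*w != 4


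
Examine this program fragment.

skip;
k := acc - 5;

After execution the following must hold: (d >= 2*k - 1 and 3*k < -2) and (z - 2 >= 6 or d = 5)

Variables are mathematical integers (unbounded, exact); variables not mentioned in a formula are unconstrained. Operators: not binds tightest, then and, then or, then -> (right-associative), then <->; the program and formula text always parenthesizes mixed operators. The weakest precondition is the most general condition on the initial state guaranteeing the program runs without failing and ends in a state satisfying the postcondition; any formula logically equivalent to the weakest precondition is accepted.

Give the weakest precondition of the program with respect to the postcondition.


Working backward. After the program, the postcondition (d >= 2*k - 1 and 3*k < -2) and (z - 2 >= 6 or d = 5) must hold; in canonical form it is d >= 2*k - 1 and 3*k < -2 and (z >= 8 or d = 5).
Before k := acc - 5: d >= 2*acc - 11 and 3*acc < 13 and (z >= 8 or d = 5)
Before skip: d >= 2*acc - 11 and 3*acc < 13 and (z >= 8 or d = 5)
Answer: WP = d >= 2*acc - 11 and 3*acc < 13 and (z >= 8 or d = 5)


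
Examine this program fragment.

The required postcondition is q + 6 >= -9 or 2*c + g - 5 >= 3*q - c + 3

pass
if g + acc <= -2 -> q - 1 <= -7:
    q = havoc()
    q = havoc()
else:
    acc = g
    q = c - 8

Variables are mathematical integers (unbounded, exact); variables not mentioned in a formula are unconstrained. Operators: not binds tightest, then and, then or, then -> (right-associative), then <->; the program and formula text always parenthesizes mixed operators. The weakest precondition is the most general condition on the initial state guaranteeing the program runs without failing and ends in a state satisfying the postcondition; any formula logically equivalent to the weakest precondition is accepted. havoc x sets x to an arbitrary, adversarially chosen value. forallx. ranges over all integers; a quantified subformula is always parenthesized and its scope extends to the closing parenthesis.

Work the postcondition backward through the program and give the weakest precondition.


Working backward. After the program, the postcondition q + 6 >= -9 or 2*c + g - 5 >= 3*q - c + 3 must hold; in canonical form it is q >= -15 or 3*c + g >= 3*q + 8.
Then branch requires forall q_1. (q_1 >= -15 or 3*c + g >= 3*q_1 + 8); else branch requires c >= -7 or g >= -16.
Before the if: ((acc + g <= -2 -> q <= -6) -> (forall q_1. (q_1 >= -15 or 3*c + g >= 3*q_1 + 8))) and ((not (acc + g <= -2 -> q <= -6)) -> (c >= -7 or g >= -16))
Before skip: ((acc + g <= -2 -> q <= -6) -> (forall q_1. (q_1 >= -15 or 3*c + g >= 3*q_1 + 8))) and ((not (acc + g <= -2 -> q <= -6)) -> (c >= -7 or g >= -16))
Answer: WP = ((acc + g <= -2 -> q <= -6) -> (forall q_1. (q_1 >= -15 or 3*c + g >= 3*q_1 + 8))) and ((not (acc + g <= -2 -> q <= -6)) -> (c >= -7 or g >= -16))


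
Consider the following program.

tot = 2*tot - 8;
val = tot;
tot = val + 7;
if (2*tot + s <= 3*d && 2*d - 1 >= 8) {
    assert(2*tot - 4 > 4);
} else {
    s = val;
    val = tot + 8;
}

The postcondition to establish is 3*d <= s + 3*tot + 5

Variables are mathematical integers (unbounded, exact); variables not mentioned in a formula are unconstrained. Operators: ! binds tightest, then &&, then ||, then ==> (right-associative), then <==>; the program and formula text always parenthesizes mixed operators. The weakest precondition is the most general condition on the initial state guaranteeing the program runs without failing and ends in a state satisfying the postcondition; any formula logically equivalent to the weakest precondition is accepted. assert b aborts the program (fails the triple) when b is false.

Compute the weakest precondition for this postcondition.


Working backward. After the program, 3*d <= s + 3*tot + 5 must hold.
Then branch requires 2*tot > 8 && 3*d <= s + 3*tot + 5; else branch requires 3*d <= 3*tot + val + 5.
Before the if: ((s + 2*tot <= 3*d && 2*d >= 9) ==> (2*tot > 8 && 3*d <= s + 3*tot + 5)) && ((!(s + 2*tot <= 3*d && 2*d >= 9)) ==> 3*d <= 3*tot + val + 5)
Before tot := val + 7: ((s + 2*val <= 3*d - 14 && 2*d >= 9) ==> (2*val > -6 && 3*d <= s + 3*val + 26)) && ((!(s + 2*val <= 3*d - 14 && 2*d >= 9)) ==> 3*d <= 4*val + 26)
Before val := tot: ((s + 2*tot <= 3*d - 14 && 2*d >= 9) ==> (2*tot > -6 && 3*d <= s + 3*tot + 26)) && ((!(s + 2*tot <= 3*d - 14 && 2*d >= 9)) ==> 3*d <= 4*tot + 26)
Before tot := 2*tot - 8: ((s + 4*tot <= 3*d + 2 && 2*d >= 9) ==> (4*tot > 10 && 3*d <= s + 6*tot + 2)) && ((!(s + 4*tot <= 3*d + 2 && 2*d >= 9)) ==> 3*d <= 8*tot - 6)
Answer: WP = ((s + 4*tot <= 3*d + 2 && 2*d >= 9) ==> (4*tot > 10 && 3*d <= s + 6*tot + 2)) && ((!(s + 4*tot <= 3*d + 2 && 2*d >= 9)) ==> 3*d <= 8*tot - 6)


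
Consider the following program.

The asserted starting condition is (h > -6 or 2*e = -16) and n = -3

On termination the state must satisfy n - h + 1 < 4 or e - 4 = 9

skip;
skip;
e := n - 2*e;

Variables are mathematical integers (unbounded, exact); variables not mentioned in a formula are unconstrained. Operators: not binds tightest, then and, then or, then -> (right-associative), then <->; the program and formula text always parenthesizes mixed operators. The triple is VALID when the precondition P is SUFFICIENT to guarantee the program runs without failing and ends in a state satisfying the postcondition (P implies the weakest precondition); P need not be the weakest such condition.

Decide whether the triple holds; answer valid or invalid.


Working backward. After the program, the postcondition n - h + 1 < 4 or e - 4 = 9 must hold; in canonical form it is n < h + 3 or e = 13.
Before e := n - 2*e: n < h + 3 or n = 2*e + 13
Before skip: n < h + 3 or n = 2*e + 13
Before skip: n < h + 3 or n = 2*e + 13
The weakest precondition is n < h + 3 or n = 2*e + 13.
Check whether (h > -6 or 2*e = -16) and n = -3 implies it.
Every state satisfying the precondition satisfies the weakest precondition: the implication holds.
Answer: valid


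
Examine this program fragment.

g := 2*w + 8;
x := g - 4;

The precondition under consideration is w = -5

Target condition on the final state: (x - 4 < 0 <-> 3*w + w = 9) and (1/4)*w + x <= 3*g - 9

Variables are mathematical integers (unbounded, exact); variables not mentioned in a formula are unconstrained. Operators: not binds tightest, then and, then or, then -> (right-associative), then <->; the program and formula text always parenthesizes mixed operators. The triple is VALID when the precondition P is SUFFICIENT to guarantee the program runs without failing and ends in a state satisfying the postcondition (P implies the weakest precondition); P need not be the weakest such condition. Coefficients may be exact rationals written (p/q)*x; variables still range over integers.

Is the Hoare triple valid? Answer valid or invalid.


Working backward. After the program, the postcondition (x - 4 < 0 <-> 3*w + w = 9) and (1/4)*w + x <= 3*g - 9 must hold; in canonical form it is (x < 4 <-> 4*w = 9) and (1/4)*w + x <= 3*g - 9.
Before x := g - 4: (g < 8 <-> 4*w = 9) and (1/4)*w <= 2*g - 5
Before g := 2*w + 8: (2*w < 0 <-> 4*w = 9) and (15/4)*w >= -11
The weakest precondition is (2*w < 0 <-> 4*w = 9) and (15/4)*w >= -11.
Check whether w = -5 implies it.
Countermodel: at the initial state w = -5, the precondition holds but the weakest precondition fails.
Answer: invalid


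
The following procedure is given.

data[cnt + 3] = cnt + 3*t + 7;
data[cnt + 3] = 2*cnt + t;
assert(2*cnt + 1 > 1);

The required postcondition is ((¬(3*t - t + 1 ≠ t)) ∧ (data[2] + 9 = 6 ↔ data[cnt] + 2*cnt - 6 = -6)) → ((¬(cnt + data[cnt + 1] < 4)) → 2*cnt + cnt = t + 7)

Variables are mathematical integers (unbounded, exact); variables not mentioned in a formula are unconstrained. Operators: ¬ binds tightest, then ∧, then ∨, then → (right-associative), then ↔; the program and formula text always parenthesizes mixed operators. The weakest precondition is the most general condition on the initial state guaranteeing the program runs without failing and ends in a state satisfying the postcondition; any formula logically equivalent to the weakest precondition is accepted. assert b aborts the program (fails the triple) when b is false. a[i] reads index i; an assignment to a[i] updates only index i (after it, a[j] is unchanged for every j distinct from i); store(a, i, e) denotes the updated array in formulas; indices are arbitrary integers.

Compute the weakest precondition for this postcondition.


Working backward. After the program, the postcondition ((¬(3*t - t + 1 ≠ t)) ∧ (data[2] + 9 = 6 ↔ data[cnt] + 2*cnt - 6 = -6)) → ((¬(cnt + data[cnt + 1] < 4)) → 2*cnt + cnt = t + 7) must hold; in canonical form it is ((¬(t ≠ -1)) ∧ (data[2] = -3 ↔ data[cnt] + 2*cnt = 0)) → ((¬(data[cnt + 1] + cnt < 4)) → 3*cnt = t + 7).
Before assert 2*cnt + 1 > 1: 2*cnt > 0 ∧ (((¬(t ≠ -1)) ∧ (data[2] = -3 ↔ data[cnt] + 2*cnt = 0)) → ((¬(data[cnt + 1] + cnt < 4)) → 3*cnt = t + 7))
Before data[cnt + 3] := 2*cnt + t: 2*cnt > 0 ∧ (((¬(t ≠ -1)) ∧ (store(data, cnt + 3, 2*cnt + t)[2] = -3 ↔ store(data, cnt + 3, 2*cnt + t)[cnt] + 2*cnt = 0)) → ((¬(store(data, cnt + 3, 2*cnt + t)[cnt + 1] + cnt < 4)) → 3*cnt = t + 7))
Before data[cnt + 3] := cnt + 3*t + 7: 2*cnt > 0 ∧ (((¬(t ≠ -1)) ∧ (store(store(data, cnt + 3, cnt + 3*t + 7), cnt + 3, 2*cnt + t)[2] = -3 ↔ store(store(data, cnt + 3, cnt + 3*t + 7), cnt + 3, 2*cnt + t)[cnt] + 2*cnt = 0)) → ((¬(store(store(data, cnt + 3, cnt + 3*t + 7), cnt + 3, 2*cnt + t)[cnt + 1] + cnt < 4)) → 3*cnt = t + 7))
Answer: WP = 2*cnt > 0 ∧ (((¬(t ≠ -1)) ∧ (store(store(data, cnt + 3, cnt + 3*t + 7), cnt + 3, 2*cnt + t)[2] = -3 ↔ store(store(data, cnt + 3, cnt + 3*t + 7), cnt + 3, 2*cnt + t)[cnt] + 2*cnt = 0)) → ((¬(store(store(data, cnt + 3, cnt + 3*t + 7), cnt + 3, 2*cnt + t)[cnt + 1] + cnt < 4)) → 3*cnt = t + 7))


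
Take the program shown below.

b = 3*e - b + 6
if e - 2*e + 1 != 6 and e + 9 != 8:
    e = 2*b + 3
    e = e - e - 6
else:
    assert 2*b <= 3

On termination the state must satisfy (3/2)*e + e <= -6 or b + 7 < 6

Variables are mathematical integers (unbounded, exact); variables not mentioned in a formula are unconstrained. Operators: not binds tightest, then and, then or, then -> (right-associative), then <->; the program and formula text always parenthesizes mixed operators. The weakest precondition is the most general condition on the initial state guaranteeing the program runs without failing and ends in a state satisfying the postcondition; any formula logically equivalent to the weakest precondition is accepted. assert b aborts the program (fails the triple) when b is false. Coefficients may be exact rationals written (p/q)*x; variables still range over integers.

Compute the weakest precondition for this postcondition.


Working backward. After the program, the postcondition (3/2)*e + e <= -6 or b + 7 < 6 must hold; in canonical form it is (5/2)*e <= -6 or b < -1.
Then branch requires true; else branch requires 2*b <= 3 and ((5/2)*e <= -6 or b < -1).
Before the if: (not (e != -5 and e != -1)) -> (2*b <= 3 and ((5/2)*e <= -6 or b < -1))
Before b := 3*e - b + 6: (not (e != -5 and e != -1)) -> (6*e <= 2*b - 9 and ((5/2)*e <= -6 or 3*e < b - 7))
Answer: WP = (not (e != -5 and e != -1)) -> (6*e <= 2*b - 9 and ((5/2)*e <= -6 or 3*e < b - 7))


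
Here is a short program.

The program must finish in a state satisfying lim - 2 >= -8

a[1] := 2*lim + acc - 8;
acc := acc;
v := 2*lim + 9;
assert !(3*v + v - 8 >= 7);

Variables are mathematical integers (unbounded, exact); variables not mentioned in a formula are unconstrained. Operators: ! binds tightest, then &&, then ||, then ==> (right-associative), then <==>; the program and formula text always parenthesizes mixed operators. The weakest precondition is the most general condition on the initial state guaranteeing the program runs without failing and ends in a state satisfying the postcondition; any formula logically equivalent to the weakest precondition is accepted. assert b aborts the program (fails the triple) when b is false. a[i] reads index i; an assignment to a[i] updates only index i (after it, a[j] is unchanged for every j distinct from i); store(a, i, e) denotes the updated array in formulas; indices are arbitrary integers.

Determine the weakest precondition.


Working backward. After the program, the postcondition lim - 2 >= -8 must hold; in canonical form it is lim >= -6.
Before assert !(3*v + v - 8 >= 7): (!(4*v >= 15)) && lim >= -6
Before v := 2*lim + 9: (!(8*lim >= -21)) && lim >= -6
Before acc := acc: (!(8*lim >= -21)) && lim >= -6
Before a[1] := 2*lim + acc - 8: (!(8*lim >= -21)) && lim >= -6
Answer: WP = (!(8*lim >= -21)) && lim >= -6


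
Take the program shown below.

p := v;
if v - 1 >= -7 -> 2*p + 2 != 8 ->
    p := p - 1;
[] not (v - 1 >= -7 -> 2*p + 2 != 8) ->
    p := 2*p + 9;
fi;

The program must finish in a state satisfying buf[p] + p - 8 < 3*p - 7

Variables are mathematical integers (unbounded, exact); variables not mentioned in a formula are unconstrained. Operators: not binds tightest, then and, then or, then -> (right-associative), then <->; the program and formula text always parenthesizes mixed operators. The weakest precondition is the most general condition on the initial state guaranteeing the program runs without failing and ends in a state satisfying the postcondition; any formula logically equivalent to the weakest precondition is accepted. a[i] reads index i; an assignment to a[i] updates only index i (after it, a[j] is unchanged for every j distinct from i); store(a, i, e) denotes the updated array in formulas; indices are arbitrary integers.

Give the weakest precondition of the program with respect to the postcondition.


Working backward. After the program, the postcondition buf[p] + p - 8 < 3*p - 7 must hold; in canonical form it is buf[p] < 2*p + 1.
Then branch requires buf[p - 1] < 2*p - 1; else branch requires buf[2*p + 9] < 4*p + 19.
Before the if: ((v >= -6 -> 2*p != 6) -> buf[p - 1] < 2*p - 1) and ((not (v >= -6 -> 2*p != 6)) -> buf[2*p + 9] < 4*p + 19)
Before p := v: ((v >= -6 -> 2*v != 6) -> buf[v - 1] < 2*v - 1) and ((not (v >= -6 -> 2*v != 6)) -> buf[2*v + 9] < 4*v + 19)
Answer: WP = ((v >= -6 -> 2*v != 6) -> buf[v - 1] < 2*v - 1) and ((not (v >= -6 -> 2*v != 6)) -> buf[2*v + 9] < 4*v + 19)


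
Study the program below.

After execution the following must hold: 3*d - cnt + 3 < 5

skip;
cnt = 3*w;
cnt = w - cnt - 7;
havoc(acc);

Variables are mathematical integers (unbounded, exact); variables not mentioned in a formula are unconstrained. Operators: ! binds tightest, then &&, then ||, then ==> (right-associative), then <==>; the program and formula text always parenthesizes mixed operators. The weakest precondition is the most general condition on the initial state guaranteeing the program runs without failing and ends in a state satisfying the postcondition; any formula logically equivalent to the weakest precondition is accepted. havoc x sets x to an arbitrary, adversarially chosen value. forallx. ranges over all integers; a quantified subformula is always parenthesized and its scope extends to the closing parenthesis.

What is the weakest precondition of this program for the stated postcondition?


Working backward. After the program, the postcondition 3*d - cnt + 3 < 5 must hold; in canonical form it is 3*d < cnt + 2.
Before havoc acc: 3*d < cnt + 2
Before cnt := w - cnt - 7: cnt + 3*d < w - 5
Before cnt := 3*w: 3*d + 2*w < -5
Before skip: 3*d + 2*w < -5
Answer: WP = 3*d + 2*w < -5


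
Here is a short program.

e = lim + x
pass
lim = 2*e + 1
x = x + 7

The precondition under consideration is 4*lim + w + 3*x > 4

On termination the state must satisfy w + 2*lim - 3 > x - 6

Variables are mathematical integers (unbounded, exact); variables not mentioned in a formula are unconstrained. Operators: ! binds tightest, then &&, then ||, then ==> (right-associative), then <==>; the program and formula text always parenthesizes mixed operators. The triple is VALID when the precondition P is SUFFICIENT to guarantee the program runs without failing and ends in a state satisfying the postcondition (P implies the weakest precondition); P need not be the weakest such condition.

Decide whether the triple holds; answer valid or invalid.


Working backward. After the program, the postcondition w + 2*lim - 3 > x - 6 must hold; in canonical form it is 2*lim + w > x - 3.
Before x := x + 7: 2*lim + w > x + 4
Before lim := 2*e + 1: 4*e + w > x + 2
Before skip: 4*e + w > x + 2
Before e := lim + x: 4*lim + w + 3*x > 2
The weakest precondition is 4*lim + w + 3*x > 2.
Check whether 4*lim + w + 3*x > 4 implies it.
Every state satisfying the precondition satisfies the weakest precondition: the implication holds.
Answer: valid


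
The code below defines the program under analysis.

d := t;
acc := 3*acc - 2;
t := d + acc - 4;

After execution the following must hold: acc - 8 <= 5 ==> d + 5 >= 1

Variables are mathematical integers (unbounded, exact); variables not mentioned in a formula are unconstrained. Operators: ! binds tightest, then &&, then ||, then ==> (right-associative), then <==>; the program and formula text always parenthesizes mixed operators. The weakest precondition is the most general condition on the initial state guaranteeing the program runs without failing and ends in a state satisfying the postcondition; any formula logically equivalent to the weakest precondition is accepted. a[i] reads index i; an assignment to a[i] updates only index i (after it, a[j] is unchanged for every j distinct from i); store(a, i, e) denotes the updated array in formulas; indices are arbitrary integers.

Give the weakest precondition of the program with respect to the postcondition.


Working backward. After the program, the postcondition acc - 8 <= 5 ==> d + 5 >= 1 must hold; in canonical form it is acc <= 13 ==> d >= -4.
Before t := d + acc - 4: acc <= 13 ==> d >= -4
Before acc := 3*acc - 2: 3*acc <= 15 ==> d >= -4
Before d := t: 3*acc <= 15 ==> t >= -4
Answer: WP = 3*acc <= 15 ==> t >= -4


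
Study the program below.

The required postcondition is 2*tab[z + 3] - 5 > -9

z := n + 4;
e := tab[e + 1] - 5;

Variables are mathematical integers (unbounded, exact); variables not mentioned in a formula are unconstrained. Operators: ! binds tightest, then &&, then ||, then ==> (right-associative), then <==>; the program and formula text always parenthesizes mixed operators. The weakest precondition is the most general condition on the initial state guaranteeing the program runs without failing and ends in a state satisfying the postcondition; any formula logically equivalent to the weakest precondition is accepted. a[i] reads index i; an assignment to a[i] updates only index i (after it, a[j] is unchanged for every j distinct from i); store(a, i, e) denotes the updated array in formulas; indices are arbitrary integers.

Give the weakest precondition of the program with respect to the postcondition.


Working backward. After the program, the postcondition 2*tab[z + 3] - 5 > -9 must hold; in canonical form it is 2*tab[z + 3] > -4.
Before e := tab[e + 1] - 5: 2*tab[z + 3] > -4
Before z := n + 4: 2*tab[n + 7] > -4
Answer: WP = 2*tab[n + 7] > -4


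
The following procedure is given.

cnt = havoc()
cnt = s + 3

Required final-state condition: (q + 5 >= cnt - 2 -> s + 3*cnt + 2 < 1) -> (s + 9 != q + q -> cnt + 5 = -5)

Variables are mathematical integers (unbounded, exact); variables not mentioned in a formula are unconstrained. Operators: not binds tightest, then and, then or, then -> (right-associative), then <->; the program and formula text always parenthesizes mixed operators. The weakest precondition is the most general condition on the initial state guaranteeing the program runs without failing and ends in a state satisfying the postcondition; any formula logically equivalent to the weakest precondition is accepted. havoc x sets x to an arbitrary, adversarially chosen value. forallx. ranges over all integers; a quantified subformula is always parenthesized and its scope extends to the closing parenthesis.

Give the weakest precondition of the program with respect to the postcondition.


Working backward. After the program, the postcondition (q + 5 >= cnt - 2 -> s + 3*cnt + 2 < 1) -> (s + 9 != q + q -> cnt + 5 = -5) must hold; in canonical form it is (q >= cnt - 7 -> 3*cnt + s < -1) -> (s != 2*q - 9 -> cnt = -10).
Before cnt := s + 3: (q >= s - 4 -> 4*s < -10) -> (s != 2*q - 9 -> s = -13)
Before havoc cnt: (q >= s - 4 -> 4*s < -10) -> (s != 2*q - 9 -> s = -13)
Answer: WP = (q >= s - 4 -> 4*s < -10) -> (s != 2*q - 9 -> s = -13)


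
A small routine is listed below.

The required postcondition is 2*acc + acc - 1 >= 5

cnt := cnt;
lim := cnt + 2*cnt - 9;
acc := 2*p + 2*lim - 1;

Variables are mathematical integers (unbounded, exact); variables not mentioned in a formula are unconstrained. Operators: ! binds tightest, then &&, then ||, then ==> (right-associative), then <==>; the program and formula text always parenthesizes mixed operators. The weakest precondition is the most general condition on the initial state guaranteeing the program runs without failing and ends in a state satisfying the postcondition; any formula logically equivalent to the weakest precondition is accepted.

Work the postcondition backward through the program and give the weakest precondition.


Working backward. After the program, the postcondition 2*acc + acc - 1 >= 5 must hold; in canonical form it is 3*acc >= 6.
Before acc := 2*p + 2*lim - 1: 6*lim + 6*p >= 9
Before lim := cnt + 2*cnt - 9: 18*cnt + 6*p >= 63
Before cnt := cnt: 18*cnt + 6*p >= 63
Answer: WP = 18*cnt + 6*p >= 63


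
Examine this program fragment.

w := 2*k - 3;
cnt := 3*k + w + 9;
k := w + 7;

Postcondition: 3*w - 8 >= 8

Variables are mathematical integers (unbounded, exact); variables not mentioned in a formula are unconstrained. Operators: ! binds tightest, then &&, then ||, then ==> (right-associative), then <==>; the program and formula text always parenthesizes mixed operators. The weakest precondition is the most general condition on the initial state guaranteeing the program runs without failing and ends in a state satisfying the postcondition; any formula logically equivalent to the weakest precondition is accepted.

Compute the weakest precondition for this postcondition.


Working backward. After the program, the postcondition 3*w - 8 >= 8 must hold; in canonical form it is 3*w >= 16.
Before k := w + 7: 3*w >= 16
Before cnt := 3*k + w + 9: 3*w >= 16
Before w := 2*k - 3: 6*k >= 25
Answer: WP = 6*k >= 25


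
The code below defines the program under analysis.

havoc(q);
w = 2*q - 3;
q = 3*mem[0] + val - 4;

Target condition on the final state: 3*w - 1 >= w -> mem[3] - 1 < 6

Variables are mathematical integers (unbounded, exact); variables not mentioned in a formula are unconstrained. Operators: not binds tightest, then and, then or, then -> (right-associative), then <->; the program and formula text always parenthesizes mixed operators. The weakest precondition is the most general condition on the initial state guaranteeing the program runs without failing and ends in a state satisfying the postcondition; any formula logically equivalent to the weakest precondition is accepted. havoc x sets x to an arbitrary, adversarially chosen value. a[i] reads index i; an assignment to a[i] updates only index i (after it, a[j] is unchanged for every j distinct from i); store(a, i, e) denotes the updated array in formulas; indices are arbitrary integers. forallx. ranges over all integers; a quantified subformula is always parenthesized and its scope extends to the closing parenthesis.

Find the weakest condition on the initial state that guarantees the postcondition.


Working backward. After the program, the postcondition 3*w - 1 >= w -> mem[3] - 1 < 6 must hold; in canonical form it is 2*w >= 1 -> mem[3] < 7.
Before q := 3*mem[0] + val - 4: 2*w >= 1 -> mem[3] < 7
Before w := 2*q - 3: 4*q >= 7 -> mem[3] < 7
Before havoc q: forall q_1. (4*q_1 >= 7 -> mem[3] < 7)
Answer: WP = forall q_1. (4*q_1 >= 7 -> mem[3] < 7)


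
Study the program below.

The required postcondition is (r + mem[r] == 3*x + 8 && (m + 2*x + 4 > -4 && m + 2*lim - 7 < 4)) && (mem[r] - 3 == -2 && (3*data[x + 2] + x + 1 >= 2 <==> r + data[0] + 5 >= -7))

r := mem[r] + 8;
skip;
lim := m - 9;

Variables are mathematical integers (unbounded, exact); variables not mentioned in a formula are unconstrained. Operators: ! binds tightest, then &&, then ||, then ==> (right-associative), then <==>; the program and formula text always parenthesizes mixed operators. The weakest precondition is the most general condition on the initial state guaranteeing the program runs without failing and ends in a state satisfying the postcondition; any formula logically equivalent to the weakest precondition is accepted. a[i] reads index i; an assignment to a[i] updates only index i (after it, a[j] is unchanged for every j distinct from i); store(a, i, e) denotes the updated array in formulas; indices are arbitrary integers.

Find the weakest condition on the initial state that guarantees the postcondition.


Working backward. After the program, the postcondition (r + mem[r] == 3*x + 8 && (m + 2*x + 4 > -4 && m + 2*lim - 7 < 4)) && (mem[r] - 3 == -2 && (3*data[x + 2] + x + 1 >= 2 <==> r + data[0] + 5 >= -7)) must hold; in canonical form it is mem[r] + r == 3*x + 8 && m + 2*x > -8 && 2*lim + m < 11 && mem[r] == 1 && (3*data[x + 2] + x >= 1 <==> data[0] + r >= -12).
Before lim := m - 9: mem[r] + r == 3*x + 8 && m + 2*x > -8 && 3*m < 29 && mem[r] == 1 && (3*data[x + 2] + x >= 1 <==> data[0] + r >= -12)
Before skip: mem[r] + r == 3*x + 8 && m + 2*x > -8 && 3*m < 29 && mem[r] == 1 && (3*data[x + 2] + x >= 1 <==> data[0] + r >= -12)
Before r := mem[r] + 8: mem[mem[r] + 8] + mem[r] == 3*x && m + 2*x > -8 && 3*m < 29 && mem[mem[r] + 8] == 1 && (3*data[x + 2] + x >= 1 <==> data[0] + mem[r] >= -20)
Answer: WP = mem[mem[r] + 8] + mem[r] == 3*x && m + 2*x > -8 && 3*m < 29 && mem[mem[r] + 8] == 1 && (3*data[x + 2] + x >= 1 <==> data[0] + mem[r] >= -20)


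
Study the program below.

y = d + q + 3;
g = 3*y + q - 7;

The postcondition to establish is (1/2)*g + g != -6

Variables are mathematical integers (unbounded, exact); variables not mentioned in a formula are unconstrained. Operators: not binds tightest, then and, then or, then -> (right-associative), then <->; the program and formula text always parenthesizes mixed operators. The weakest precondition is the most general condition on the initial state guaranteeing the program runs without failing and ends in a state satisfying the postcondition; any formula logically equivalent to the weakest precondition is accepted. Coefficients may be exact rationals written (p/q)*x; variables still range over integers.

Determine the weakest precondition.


Working backward. After the program, the postcondition (1/2)*g + g != -6 must hold; in canonical form it is (3/2)*g != -6.
Before g := 3*y + q - 7: (3/2)*q + (9/2)*y != 9/2
Before y := d + q + 3: (9/2)*d + 6*q != -9
Answer: WP = (9/2)*d + 6*q != -9


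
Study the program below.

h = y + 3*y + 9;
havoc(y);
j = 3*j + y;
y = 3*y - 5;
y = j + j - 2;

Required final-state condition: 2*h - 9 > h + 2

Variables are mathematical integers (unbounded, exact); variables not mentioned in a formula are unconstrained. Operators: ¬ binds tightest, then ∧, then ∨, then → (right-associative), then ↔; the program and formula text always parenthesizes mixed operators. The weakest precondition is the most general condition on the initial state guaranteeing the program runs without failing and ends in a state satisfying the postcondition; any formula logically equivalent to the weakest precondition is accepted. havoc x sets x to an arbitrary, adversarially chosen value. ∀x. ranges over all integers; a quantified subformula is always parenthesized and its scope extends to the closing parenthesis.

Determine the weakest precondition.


Working backward. After the program, the postcondition 2*h - 9 > h + 2 must hold; in canonical form it is h > 11.
Before y := j + j - 2: h > 11
Before y := 3*y - 5: h > 11
Before j := 3*j + y: h > 11
Before havoc y: h > 11
Before h := y + 3*y + 9: 4*y > 2
Answer: WP = 4*y > 2


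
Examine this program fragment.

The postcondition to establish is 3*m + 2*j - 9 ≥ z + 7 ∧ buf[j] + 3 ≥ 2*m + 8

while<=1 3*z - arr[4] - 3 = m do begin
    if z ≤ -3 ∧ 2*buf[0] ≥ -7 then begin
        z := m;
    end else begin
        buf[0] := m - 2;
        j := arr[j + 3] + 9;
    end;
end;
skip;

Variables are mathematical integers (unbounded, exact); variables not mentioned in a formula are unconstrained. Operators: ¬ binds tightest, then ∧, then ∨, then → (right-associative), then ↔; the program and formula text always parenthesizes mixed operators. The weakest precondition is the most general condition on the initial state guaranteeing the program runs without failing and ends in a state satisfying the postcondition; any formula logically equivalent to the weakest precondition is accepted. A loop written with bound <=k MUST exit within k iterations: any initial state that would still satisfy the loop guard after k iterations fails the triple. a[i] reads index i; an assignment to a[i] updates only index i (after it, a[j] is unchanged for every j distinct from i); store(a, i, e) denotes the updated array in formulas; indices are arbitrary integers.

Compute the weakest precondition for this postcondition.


Working backward. After the program, the postcondition 3*m + 2*j - 9 ≥ z + 7 ∧ buf[j] + 3 ≥ 2*m + 8 must hold; in canonical form it is 2*j + 3*m ≥ z + 16 ∧ buf[j] ≥ 2*m + 5.
Before skip: 2*j + 3*m ≥ z + 16 ∧ buf[j] ≥ 2*m + 5
Before the loop (bound <=1), unroll the exhaustion recursion (WP_0 = exit-now case; WP_j = one more guarded iteration, up to j = 1):
  WP_0: (¬(3*z = arr[4] + m + 3)) ∧ 2*j + 3*m ≥ z + 16 ∧ buf[j] ≥ 2*m + 5
  WP_1: (3*z = arr[4] + m + 3 → (((z ≤ -3 ∧ 2*buf[0] ≥ -7) → ((¬(2*m = arr[4] + 3)) ∧ 2*j + 2*m ≥ 16 ∧ buf[j] ≥ 2*m + 5)) ∧ ((¬(z ≤ -3 ∧ 2*buf[0] ≥ -7)) → ((¬(3*z = arr[4] + m + 3)) ∧ 2*arr[j + 3] + 3*m ≥ z - 2 ∧ store(buf, 0, m - 2)[arr[j + 3] + 9] ≥ 2*m + 5)))) ∧ ((¬(3*z = arr[4] + m + 3)) → (2*j + 3*m ≥ z + 16 ∧ buf[j] ≥ 2*m + 5))
So before the loop: (3*z = arr[4] + m + 3 → (((z ≤ -3 ∧ 2*buf[0] ≥ -7) → ((¬(2*m = arr[4] + 3)) ∧ 2*j + 2*m ≥ 16 ∧ buf[j] ≥ 2*m + 5)) ∧ ((¬(z ≤ -3 ∧ 2*buf[0] ≥ -7)) → ((¬(3*z = arr[4] + m + 3)) ∧ 2*arr[j + 3] + 3*m ≥ z - 2 ∧ store(buf, 0, m - 2)[arr[j + 3] + 9] ≥ 2*m + 5)))) ∧ ((¬(3*z = arr[4] + m + 3)) → (2*j + 3*m ≥ z + 16 ∧ buf[j] ≥ 2*m + 5))
Answer: WP = (3*z = arr[4] + m + 3 → (((z ≤ -3 ∧ 2*buf[0] ≥ -7) → ((¬(2*m = arr[4] + 3)) ∧ 2*j + 2*m ≥ 16 ∧ buf[j] ≥ 2*m + 5)) ∧ ((¬(z ≤ -3 ∧ 2*buf[0] ≥ -7)) → ((¬(3*z = arr[4] + m + 3)) ∧ 2*arr[j + 3] + 3*m ≥ z - 2 ∧ store(buf, 0, m - 2)[arr[j + 3] + 9] ≥ 2*m + 5)))) ∧ ((¬(3*z = arr[4] + m + 3)) → (2*j + 3*m ≥ z + 16 ∧ buf[j] ≥ 2*m + 5))
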